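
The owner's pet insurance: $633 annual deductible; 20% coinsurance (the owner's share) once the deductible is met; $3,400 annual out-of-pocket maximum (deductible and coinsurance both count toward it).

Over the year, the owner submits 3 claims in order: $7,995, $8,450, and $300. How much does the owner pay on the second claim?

$1,294.60

Bill 1, $7,995: deductible takes $633, $7,362 remains; coinsurance $7,362 × 20% = $1,472.40. Cost to owner: $2,105.40. OOP to date $2,105.40.
Bill 2, $8,450: 20% coinsurance on $8,450 = $1,690. OOP would hit $3,795.40 > $3,400, so the cap limits the owner to $3,400 − $2,105.40 = $1,294.60.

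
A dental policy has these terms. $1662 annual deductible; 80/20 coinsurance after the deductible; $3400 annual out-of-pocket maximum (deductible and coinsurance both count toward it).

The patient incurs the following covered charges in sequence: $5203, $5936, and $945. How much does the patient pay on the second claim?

Claim 1 ($5203): deductible takes $1662, $3541 remains; patient's 20% is $708.20. Patient pays $2370.20; OOP now $2370.20.
Claim 2 ($5936): deductible met; 20% of $5936 = $1187.20. That would push OOP to $3557.40, over the $3400 cap, so patient pays $3400 − $2370.20 = $1029.80.

$1029.80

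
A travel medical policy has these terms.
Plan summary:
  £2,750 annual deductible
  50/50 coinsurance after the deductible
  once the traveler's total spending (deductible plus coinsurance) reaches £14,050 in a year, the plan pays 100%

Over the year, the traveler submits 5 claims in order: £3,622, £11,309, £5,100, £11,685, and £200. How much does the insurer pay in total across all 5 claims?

Claim 1 (£3,622): deductible takes £2,750, £872 remains; traveler's 50% is £436. Traveler pays £3,186; OOP now £3,186. Insurer: £3,622 − £3,186 = £436.
Claim 2 (£11,309): 50% coinsurance on £11,309 = £5,654.50. Traveler owes £5,654.50 (running OOP £8,840.50). Insurer: £11,309 − £5,654.50 = £5,654.50.
Claim 3 (£5,100): deductible met; 50% of £5,100 = £2,550. Cost to traveler: £2,550. OOP to date £11,390.50. Insurer: £5,100 − £2,550 = £2,550.
Claim 4 (£11,685): 50% coinsurance on £11,685 = £5,842.50. That would push OOP to £17,233, over the £14,050 cap, so traveler pays £14,050 − £11,390.50 = £2,659.50. Insurer: £11,685 − £2,659.50 = £9,025.50.
Claim 5 (£200): deductible met; 50% of £200 = £100. That would push OOP to £14,150, over the £14,050 cap, so traveler pays £14,050 − £14,050 = £0. Plan pays £200 − £0 = £200.
Insurer total = bills − traveler's total = £31,916 − £14,050 = £17,866.

£17,866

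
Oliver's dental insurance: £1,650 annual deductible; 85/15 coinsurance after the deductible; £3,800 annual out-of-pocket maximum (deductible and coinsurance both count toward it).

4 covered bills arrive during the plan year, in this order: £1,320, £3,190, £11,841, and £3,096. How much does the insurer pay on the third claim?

Claim 1 (£1,320): fully absorbed by the deductible. Patient pays £1,320; OOP now £1,320. Insurer: £1,320 − £1,320 = £0.
Claim 2 (£3,190): £330 finishes the deductible; £2,860 goes to coinsurance; patient's 15% is £429. Patient pays £759; OOP now £2,079. Plan pays £3,190 − £759 = £2,431.
Claim 3 (£11,841): 15% coinsurance on £11,841 = £1,776.15. Adding that to £2,079 gives £3,855.15, past the £3,800 cap; patient pays only £3,800 − £2,079 = £1,721. Plan pays £11,841 − £1,721 = £10,120.

£10,120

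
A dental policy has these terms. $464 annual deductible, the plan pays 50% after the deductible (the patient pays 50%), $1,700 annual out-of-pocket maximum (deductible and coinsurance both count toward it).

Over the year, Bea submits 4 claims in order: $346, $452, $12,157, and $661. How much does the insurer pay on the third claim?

Claim 1 — $346: all of it applies to the deductible. Patient pays $346; OOP now $346. Insurer: $346 − $346 = $0.
Claim 2 — $452: deductible takes $118, $334 remains; patient's 50% is $167. Patient owes $285 (running OOP $631). Plan pays $452 − $285 = $167.
Claim 3 — $12,157: 50% coinsurance on $12,157 = $6,078.50. That would push OOP to $6,709.50, over the $1,700 cap, so patient pays $1,700 − $631 = $1,069. Insurer: $12,157 − $1,069 = $11,088.

$11,088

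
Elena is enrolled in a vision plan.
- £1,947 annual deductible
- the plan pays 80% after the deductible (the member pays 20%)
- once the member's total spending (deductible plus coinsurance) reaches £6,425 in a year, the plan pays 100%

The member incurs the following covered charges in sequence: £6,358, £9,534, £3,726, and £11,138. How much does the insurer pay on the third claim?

Claim 1 — £6,358: deductible takes £1,947, £4,411 remains; coinsurance £4,411 × 20% = £882.20. Member pays £2,829.20; OOP now £2,829.20. Plan pays £6,358 − £2,829.20 = £3,528.80.
Claim 2 — £9,534: 20% coinsurance on £9,534 = £1,906.80. Cost to member: £1,906.80. OOP to date £4,736. Plan pays £9,534 − £1,906.80 = £7,627.20.
Claim 3 — £3,726: 20% coinsurance on £3,726 = £745.20. Cost to member: £745.20. OOP to date £5,481.20. Insurer: £3,726 − £745.20 = £2,980.80.

£2,980.80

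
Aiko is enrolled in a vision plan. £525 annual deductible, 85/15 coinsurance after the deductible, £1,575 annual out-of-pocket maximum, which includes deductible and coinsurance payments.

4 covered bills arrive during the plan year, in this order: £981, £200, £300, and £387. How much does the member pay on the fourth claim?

Bill 1, £981: £525 to deductible, leaving £456; 15% of £456 = £68.40. Member pays £593.40; OOP now £593.40.
Bill 2, £200: deductible met; 15% of £200 = £30. Member pays £30; OOP now £623.40.
Bill 3, £300: deductible met; 15% of £300 = £45. Member pays £45; OOP now £668.40.
Bill 4, £387: deductible already satisfied, so member's share is 15% × £387 = £58.05. Member pays £58.05; OOP now £726.45.

£58.05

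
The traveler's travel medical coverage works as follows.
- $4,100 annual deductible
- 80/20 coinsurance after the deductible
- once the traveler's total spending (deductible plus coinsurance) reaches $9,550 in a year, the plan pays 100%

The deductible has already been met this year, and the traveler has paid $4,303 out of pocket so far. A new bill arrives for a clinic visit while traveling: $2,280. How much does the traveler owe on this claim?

With the deductible met, the entire $2,280 is subject to coinsurance.
Coinsurance: $2,280 × 20% = $456.
Cumulative spending $4,303 + $456 = $4,759 stays under the $9,550 maximum.

$456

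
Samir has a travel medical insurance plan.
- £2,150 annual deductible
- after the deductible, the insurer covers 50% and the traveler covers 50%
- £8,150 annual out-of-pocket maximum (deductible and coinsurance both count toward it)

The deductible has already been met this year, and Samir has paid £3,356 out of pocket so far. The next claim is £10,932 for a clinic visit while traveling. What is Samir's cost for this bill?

£4,794

The deductible is already satisfied, so the full bill goes to coinsurance.
Coinsurance: £10,932 × 50% = £5,466.
Year-to-date out-of-pocket would reach £3,356 + £5,466 = £8,822, above the £8,150 maximum, so the traveler pays only £8,150 − £3,356 = £4,794.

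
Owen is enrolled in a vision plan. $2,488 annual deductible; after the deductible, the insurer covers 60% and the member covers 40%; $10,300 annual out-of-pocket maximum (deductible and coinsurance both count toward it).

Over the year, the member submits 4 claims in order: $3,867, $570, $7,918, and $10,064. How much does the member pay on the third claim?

Claim 1 — $3,867: deductible takes $2,488, $1,379 remains; coinsurance $1,379 × 40% = $551.60. Member owes $3,039.60 (running OOP $3,039.60).
Claim 2 — $570: deductible met; 40% of $570 = $228. Member owes $228 (running OOP $3,267.60).
Claim 3 — $7,918: 40% coinsurance on $7,918 = $3,167.20. Cost to member: $3,167.20. OOP to date $6,434.80.

$3,167.20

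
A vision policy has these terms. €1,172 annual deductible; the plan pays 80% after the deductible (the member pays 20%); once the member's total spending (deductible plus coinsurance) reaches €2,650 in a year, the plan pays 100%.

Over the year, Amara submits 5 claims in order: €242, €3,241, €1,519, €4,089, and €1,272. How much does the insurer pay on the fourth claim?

#1 (€242): fully absorbed by the deductible. Member owes €242 (running OOP €242). Insurer: €242 − €242 = €0.
#2 (€3,241): €930 finishes the deductible; €2,311 goes to coinsurance; 20% of €2,311 = €462.20. Member owes €1,392.20 (running OOP €1,634.20). Plan pays €3,241 − €1,392.20 = €1,848.80.
#3 (€1,519): deductible met; 20% of €1,519 = €303.80. Cost to member: €303.80. OOP to date €1,938. Plan pays €1,519 − €303.80 = €1,215.20.
#4 (€4,089): deductible met; 20% of €4,089 = €817.80. Adding that to €1,938 gives €2,755.80, past the €2,650 cap; member pays only €2,650 − €1,938 = €712. Insurer: €4,089 − €712 = €3,377.

€3,377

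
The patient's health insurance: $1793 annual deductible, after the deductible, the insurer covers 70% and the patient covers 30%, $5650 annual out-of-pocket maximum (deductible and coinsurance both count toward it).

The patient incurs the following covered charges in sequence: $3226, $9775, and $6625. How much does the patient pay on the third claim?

$494.60

#1 ($3226): $1793 to deductible, leaving $1433; patient's 30% is $429.90. Patient owes $2222.90 (running OOP $2222.90).
#2 ($9775): deductible already satisfied, so patient's share is 30% × $9775 = $2932.50. Patient pays $2932.50; OOP now $5155.40.
#3 ($6625): 30% coinsurance on $6625 = $1987.50. OOP would hit $7142.90 > $5650, so the cap limits the patient to $5650 − $5155.40 = $494.60.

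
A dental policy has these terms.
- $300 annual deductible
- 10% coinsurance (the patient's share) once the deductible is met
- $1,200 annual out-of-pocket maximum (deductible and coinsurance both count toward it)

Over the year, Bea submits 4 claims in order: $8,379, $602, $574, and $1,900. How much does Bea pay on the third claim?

$31.90

Claim 1 — $8,379: $300 finishes the deductible; $8,079 goes to coinsurance; 10% of $8,079 = $807.90. Patient owes $1,107.90 (running OOP $1,107.90).
Claim 2 — $602: deductible already satisfied, so patient's share is 10% × $602 = $60.20. Patient pays $60.20; OOP now $1,168.10.
Claim 3 — $574: deductible already satisfied, so patient's share is 10% × $574 = $57.40. OOP would hit $1,225.50 > $1,200, so the cap limits the patient to $1,200 − $1,168.10 = $31.90.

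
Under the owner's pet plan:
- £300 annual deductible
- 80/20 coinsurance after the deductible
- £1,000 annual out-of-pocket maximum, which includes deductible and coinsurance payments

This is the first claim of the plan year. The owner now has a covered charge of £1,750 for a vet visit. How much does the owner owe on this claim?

Nothing has been paid toward the £300 deductible, so the first £300 of this charge is applied there.
That leaves £1,750 − £300 = £1,450 for coinsurance.
20% of £1,450 = £290 falls to the owner.
So the owner owes £300 + £290 = £590 before any cap.
Year-to-date out-of-pocket becomes £0 + £590 = £590, still under the £1,000 maximum, so no cap applies.

£590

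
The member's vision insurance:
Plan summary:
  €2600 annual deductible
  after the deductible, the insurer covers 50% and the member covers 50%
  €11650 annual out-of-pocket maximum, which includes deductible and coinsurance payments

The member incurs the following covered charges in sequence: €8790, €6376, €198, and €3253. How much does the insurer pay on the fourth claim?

€1626.50

Claim 1 (€8790): €2600 finishes the deductible; €6190 goes to coinsurance; 50% of €6190 = €3095. Member pays €5695; OOP now €5695. Insurer: €8790 − €5695 = €3095.
Claim 2 (€6376): deductible met; 50% of €6376 = €3188. Member pays €3188; OOP now €8883. Insurer: €6376 − €3188 = €3188.
Claim 3 (€198): 50% coinsurance on €198 = €99. Cost to member: €99. OOP to date €8982. Plan pays €198 − €99 = €99.
Claim 4 (€3253): 50% coinsurance on €3253 = €1626.50. Member owes €1626.50 (running OOP €10608.50). Plan pays €3253 − €1626.50 = €1626.50.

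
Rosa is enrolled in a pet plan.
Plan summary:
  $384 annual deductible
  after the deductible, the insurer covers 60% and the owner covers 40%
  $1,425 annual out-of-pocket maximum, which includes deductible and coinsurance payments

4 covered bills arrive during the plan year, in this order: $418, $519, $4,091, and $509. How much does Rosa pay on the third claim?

$819.80

Claim 1 — $418: $384 to deductible, leaving $34; owner's 40% is $13.60. Owner owes $397.60 (running OOP $397.60).
Claim 2 — $519: deductible already satisfied, so owner's share is 40% × $519 = $207.60. Owner owes $207.60 (running OOP $605.20).
Claim 3 — $4,091: deductible already satisfied, so owner's share is 40% × $4,091 = $1,636.40. OOP would hit $2,241.60 > $1,425, so the cap limits the owner to $1,425 − $605.20 = $819.80.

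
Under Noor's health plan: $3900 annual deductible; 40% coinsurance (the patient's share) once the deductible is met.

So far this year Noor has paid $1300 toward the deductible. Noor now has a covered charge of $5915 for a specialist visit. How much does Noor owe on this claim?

$3926

$1300 of the $3900 deductible is already met, leaving $2600.
After the $2600 deductible portion, $5915 − $2600 = $3315 is subject to coinsurance.
Coinsurance: $3315 × 40% = $1326.
Patient responsibility: $2600 + $1326 = $3926.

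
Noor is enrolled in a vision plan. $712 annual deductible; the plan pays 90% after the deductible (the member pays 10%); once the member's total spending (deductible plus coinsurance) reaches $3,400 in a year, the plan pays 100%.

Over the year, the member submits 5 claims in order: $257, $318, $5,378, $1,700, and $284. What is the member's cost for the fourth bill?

$170

#1 ($257): fully absorbed by the deductible. Member owes $257 (running OOP $257).
#2 ($318): fully absorbed by the deductible. Member owes $318 (running OOP $575).
#3 ($5,378): $137 to deductible, leaving $5,241; coinsurance $5,241 × 10% = $524.10. Member pays $661.10; OOP now $1,236.10.
#4 ($1,700): deductible already satisfied, so member's share is 10% × $1,700 = $170. Member pays $170; OOP now $1,406.10.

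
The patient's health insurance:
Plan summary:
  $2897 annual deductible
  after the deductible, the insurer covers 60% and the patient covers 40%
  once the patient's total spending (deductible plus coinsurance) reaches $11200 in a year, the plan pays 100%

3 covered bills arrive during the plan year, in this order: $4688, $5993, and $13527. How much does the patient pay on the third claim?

$5189.40

#1 ($4688): $2897 finishes the deductible; $1791 goes to coinsurance; coinsurance $1791 × 40% = $716.40. Patient owes $3613.40 (running OOP $3613.40).
#2 ($5993): deductible already satisfied, so patient's share is 40% × $5993 = $2397.20. Patient owes $2397.20 (running OOP $6010.60).
#3 ($13527): deductible met; 40% of $13527 = $5410.80. That would push OOP to $11421.40, over the $11200 cap, so patient pays $11200 − $6010.60 = $5189.40.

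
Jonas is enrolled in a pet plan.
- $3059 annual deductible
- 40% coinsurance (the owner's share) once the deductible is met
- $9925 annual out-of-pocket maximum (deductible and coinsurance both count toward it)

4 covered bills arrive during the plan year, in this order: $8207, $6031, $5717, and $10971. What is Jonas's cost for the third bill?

$2286.80

Bill 1, $8207: $3059 to deductible, leaving $5148; coinsurance $5148 × 40% = $2059.20. Owner owes $5118.20 (running OOP $5118.20).
Bill 2, $6031: 40% coinsurance on $6031 = $2412.40. Cost to owner: $2412.40. OOP to date $7530.60.
Bill 3, $5717: deductible already satisfied, so owner's share is 40% × $5717 = $2286.80. Cost to owner: $2286.80. OOP to date $9817.40.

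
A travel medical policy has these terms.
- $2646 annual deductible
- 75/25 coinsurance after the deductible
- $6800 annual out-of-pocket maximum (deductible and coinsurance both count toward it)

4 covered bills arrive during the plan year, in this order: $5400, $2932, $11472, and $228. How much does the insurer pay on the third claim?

Bill 1, $5400: $2646 finishes the deductible; $2754 goes to coinsurance; coinsurance $2754 × 25% = $688.50. Cost to traveler: $3334.50. OOP to date $3334.50. Insurer: $5400 − $3334.50 = $2065.50.
Bill 2, $2932: deductible met; 25% of $2932 = $733. Traveler owes $733 (running OOP $4067.50). Insurer: $2932 − $733 = $2199.
Bill 3, $11472: deductible met; 25% of $11472 = $2868. That would push OOP to $6935.50, over the $6800 cap, so traveler pays $6800 − $4067.50 = $2732.50. Insurer: $11472 − $2732.50 = $8739.50.

$8739.50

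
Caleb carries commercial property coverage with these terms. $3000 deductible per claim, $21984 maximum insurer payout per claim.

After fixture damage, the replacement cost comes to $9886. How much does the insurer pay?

After the deductible, $9886 − $3000 = $6886 remains.
That's under the $21984 cap, so the insurer reimburses the full $6886.

$6886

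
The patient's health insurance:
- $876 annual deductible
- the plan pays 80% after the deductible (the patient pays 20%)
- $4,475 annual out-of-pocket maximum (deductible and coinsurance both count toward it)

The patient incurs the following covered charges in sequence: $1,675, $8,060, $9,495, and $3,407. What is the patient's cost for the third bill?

$1,827.20

#1 ($1,675): $876 finishes the deductible; $799 goes to coinsurance; coinsurance $799 × 20% = $159.80. Patient pays $1,035.80; OOP now $1,035.80.
#2 ($8,060): deductible met; 20% of $8,060 = $1,612. Patient owes $1,612 (running OOP $2,647.80).
#3 ($9,495): 20% coinsurance on $9,495 = $1,899. OOP would hit $4,546.80 > $4,475, so the cap limits the patient to $4,475 − $2,647.80 = $1,827.20.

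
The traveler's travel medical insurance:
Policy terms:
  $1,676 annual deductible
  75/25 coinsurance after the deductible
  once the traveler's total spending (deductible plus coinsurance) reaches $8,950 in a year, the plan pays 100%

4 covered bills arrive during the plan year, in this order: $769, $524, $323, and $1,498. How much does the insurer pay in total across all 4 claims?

$1,078.50

Claim 1 ($769): entire amount goes to the deductible. Traveler pays $769; OOP now $769. Plan pays $769 − $769 = $0.
Claim 2 ($524): all of it applies to the deductible. Traveler owes $524 (running OOP $1,293). Insurer: $524 − $524 = $0.
Claim 3 ($323): fully absorbed by the deductible. Traveler owes $323 (running OOP $1,616). Plan pays $323 − $323 = $0.
Claim 4 ($1,498): deductible takes $60, $1,438 remains; coinsurance $1,438 × 25% = $359.50. Traveler pays $419.50; OOP now $2,035.50. Plan pays $1,498 − $419.50 = $1,078.50.
Insurer total: $0 + $0 + $0 + $1,078.50 = $1,078.50.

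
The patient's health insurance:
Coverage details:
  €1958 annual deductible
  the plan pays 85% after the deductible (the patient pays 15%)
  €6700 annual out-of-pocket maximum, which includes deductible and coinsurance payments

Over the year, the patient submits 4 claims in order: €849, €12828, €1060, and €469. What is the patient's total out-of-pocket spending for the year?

€3945.20

Bill 1, €849: entire amount goes to the deductible. Cost to patient: €849. OOP to date €849.
Bill 2, €12828: deductible takes €1109, €11719 remains; patient's 15% is €1757.85. Cost to patient: €2866.85. OOP to date €3715.85.
Bill 3, €1060: deductible already satisfied, so patient's share is 15% × €1060 = €159. Patient owes €159 (running OOP €3874.85).
Bill 4, €469: deductible met; 15% of €469 = €70.35. Patient pays €70.35; OOP now €3945.20.
Total paid by the patient: €849 + €2866.85 + €159 + €70.35 = €3945.20.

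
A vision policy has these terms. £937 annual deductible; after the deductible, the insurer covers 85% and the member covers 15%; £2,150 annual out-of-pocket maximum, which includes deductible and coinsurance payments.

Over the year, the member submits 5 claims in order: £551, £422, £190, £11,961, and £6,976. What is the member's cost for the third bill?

£28.50

Claim 1 (£551): fully absorbed by the deductible. Member pays £551; OOP now £551.
Claim 2 (£422): £386 finishes the deductible; £36 goes to coinsurance; coinsurance £36 × 15% = £5.40. Member owes £391.40 (running OOP £942.40).
Claim 3 (£190): 15% coinsurance on £190 = £28.50. Member pays £28.50; OOP now £970.90.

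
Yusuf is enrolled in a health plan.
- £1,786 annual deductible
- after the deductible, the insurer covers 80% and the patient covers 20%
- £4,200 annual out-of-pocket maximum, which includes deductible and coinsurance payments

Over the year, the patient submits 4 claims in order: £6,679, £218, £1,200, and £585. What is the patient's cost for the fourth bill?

£117

#1 (£6,679): £1,786 to deductible, leaving £4,893; coinsurance £4,893 × 20% = £978.60. Patient owes £2,764.60 (running OOP £2,764.60).
#2 (£218): deductible met; 20% of £218 = £43.60. Patient pays £43.60; OOP now £2,808.20.
#3 (£1,200): 20% coinsurance on £1,200 = £240. Patient pays £240; OOP now £3,048.20.
#4 (£585): deductible already satisfied, so patient's share is 20% × £585 = £117. Patient owes £117 (running OOP £3,165.20).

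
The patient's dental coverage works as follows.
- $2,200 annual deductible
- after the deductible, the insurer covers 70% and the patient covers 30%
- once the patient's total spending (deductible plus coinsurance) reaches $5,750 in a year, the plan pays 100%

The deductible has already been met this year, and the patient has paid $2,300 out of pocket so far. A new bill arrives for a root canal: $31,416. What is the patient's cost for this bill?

$3,450

With the deductible met, the entire $31,416 is subject to coinsurance.
Patient's 30% share of $31,416 is $9,424.80.
Year-to-date out-of-pocket would reach $2,300 + $9,424.80 = $11,724.80, above the $5,750 maximum, so the patient pays only $5,750 − $2,300 = $3,450.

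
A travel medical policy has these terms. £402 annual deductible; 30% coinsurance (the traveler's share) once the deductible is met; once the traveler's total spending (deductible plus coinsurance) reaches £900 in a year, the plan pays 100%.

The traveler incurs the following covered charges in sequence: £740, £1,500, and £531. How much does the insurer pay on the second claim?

Claim 1 — £740: £402 to deductible, leaving £338; traveler's 30% is £101.40. Cost to traveler: £503.40. OOP to date £503.40. Plan pays £740 − £503.40 = £236.60.
Claim 2 — £1,500: 30% coinsurance on £1,500 = £450. Adding that to £503.40 gives £953.40, past the £900 cap; traveler pays only £900 − £503.40 = £396.60. Plan pays £1,500 − £396.60 = £1,103.40.

£1,103.40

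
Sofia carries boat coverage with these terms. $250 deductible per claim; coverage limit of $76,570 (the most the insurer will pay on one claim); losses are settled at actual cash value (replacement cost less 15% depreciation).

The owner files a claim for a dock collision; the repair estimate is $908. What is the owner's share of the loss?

Depreciate 15%: the covered value is $908 × 0.85 = $771.80.
After the deductible, $771.80 − $250 = $521.80 remains.
That's under the $76,570 cap, so the insurer reimburses the full $521.80.
The owner bears the rest of the original loss: $908 − $521.80 = $386.20.

$386.20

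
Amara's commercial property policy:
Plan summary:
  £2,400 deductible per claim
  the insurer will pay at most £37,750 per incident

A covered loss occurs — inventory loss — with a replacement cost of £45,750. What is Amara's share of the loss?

Subtract the deductible: £45,750 − £2,400 = £43,350.
The £37,750 per-incident cap binds; insurer pays £37,750.
Business's share is the uncovered remainder: £45,750 − £37,750 = £8,000.

£8,000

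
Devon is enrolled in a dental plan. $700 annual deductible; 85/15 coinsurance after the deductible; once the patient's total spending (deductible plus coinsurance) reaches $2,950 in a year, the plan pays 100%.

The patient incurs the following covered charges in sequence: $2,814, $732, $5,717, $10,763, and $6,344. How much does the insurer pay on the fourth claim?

$9,797.45

#1 ($2,814): $700 finishes the deductible; $2,114 goes to coinsurance; 15% of $2,114 = $317.10. Patient pays $1,017.10; OOP now $1,017.10. Plan pays $2,814 − $1,017.10 = $1,796.90.
#2 ($732): deductible already satisfied, so patient's share is 15% × $732 = $109.80. Cost to patient: $109.80. OOP to date $1,126.90. Plan pays $732 − $109.80 = $622.20.
#3 ($5,717): deductible already satisfied, so patient's share is 15% × $5,717 = $857.55. Patient pays $857.55; OOP now $1,984.45. Insurer: $5,717 − $857.55 = $4,859.45.
#4 ($10,763): deductible already satisfied, so patient's share is 15% × $10,763 = $1,614.45. That would push OOP to $3,598.90, over the $2,950 cap, so patient pays $2,950 − $1,984.45 = $965.55. Plan pays $10,763 − $965.55 = $9,797.45.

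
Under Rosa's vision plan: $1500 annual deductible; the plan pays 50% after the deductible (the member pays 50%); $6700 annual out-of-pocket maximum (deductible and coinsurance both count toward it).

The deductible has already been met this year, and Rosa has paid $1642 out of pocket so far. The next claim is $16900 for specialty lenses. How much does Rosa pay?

$5058

The deductible is already satisfied, so the full bill goes to coinsurance.
Member's 50% share of $16900 is $8450.
Year-to-date out-of-pocket would reach $1642 + $8450 = $10092, above the $6700 maximum, so the member pays only $6700 − $1642 = $5058.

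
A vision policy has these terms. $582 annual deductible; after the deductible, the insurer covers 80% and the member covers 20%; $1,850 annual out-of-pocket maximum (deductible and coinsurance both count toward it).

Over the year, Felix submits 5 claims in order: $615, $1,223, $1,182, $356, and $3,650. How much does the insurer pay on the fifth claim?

$2,940.80

#1 ($615): deductible takes $582, $33 remains; 20% of $33 = $6.60. Member owes $588.60 (running OOP $588.60). Insurer: $615 − $588.60 = $26.40.
#2 ($1,223): deductible already satisfied, so member's share is 20% × $1,223 = $244.60. Member owes $244.60 (running OOP $833.20). Plan pays $1,223 − $244.60 = $978.40.
#3 ($1,182): 20% coinsurance on $1,182 = $236.40. Cost to member: $236.40. OOP to date $1,069.60. Insurer: $1,182 − $236.40 = $945.60.
#4 ($356): deductible met; 20% of $356 = $71.20. Cost to member: $71.20. OOP to date $1,140.80. Insurer: $356 − $71.20 = $284.80.
#5 ($3,650): deductible already satisfied, so member's share is 20% × $3,650 = $730. OOP would hit $1,870.80 > $1,850, so the cap limits the member to $1,850 − $1,140.80 = $709.20. Plan pays $3,650 − $709.20 = $2,940.80.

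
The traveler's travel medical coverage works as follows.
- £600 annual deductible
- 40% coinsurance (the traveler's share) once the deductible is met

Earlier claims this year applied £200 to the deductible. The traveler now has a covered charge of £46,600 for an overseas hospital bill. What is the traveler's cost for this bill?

£18,880

Deductible still to meet: £600 − £200 = £400.
That leaves £46,600 − £400 = £46,200 for coinsurance.
Traveler's 40% share of £46,200 is £18,480.
So the traveler owes £400 + £18,480 = £18,880.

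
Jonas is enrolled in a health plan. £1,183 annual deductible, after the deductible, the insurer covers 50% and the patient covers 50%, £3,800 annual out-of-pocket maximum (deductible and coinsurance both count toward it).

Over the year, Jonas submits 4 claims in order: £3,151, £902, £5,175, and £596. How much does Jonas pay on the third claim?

Claim 1 — £3,151: £1,183 to deductible, leaving £1,968; coinsurance £1,968 × 50% = £984. Patient owes £2,167 (running OOP £2,167).
Claim 2 — £902: deductible met; 50% of £902 = £451. Patient owes £451 (running OOP £2,618).
Claim 3 — £5,175: deductible met; 50% of £5,175 = £2,587.50. That would push OOP to £5,205.50, over the £3,800 cap, so patient pays £3,800 − £2,618 = £1,182.

£1,182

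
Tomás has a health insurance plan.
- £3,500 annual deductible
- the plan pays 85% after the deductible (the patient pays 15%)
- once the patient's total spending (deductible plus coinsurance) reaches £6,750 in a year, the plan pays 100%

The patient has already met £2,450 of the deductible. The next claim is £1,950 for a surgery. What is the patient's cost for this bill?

£1,185

£2,450 of the £3,500 deductible is already met, leaving £1,050.
That leaves £1,950 − £1,050 = £900 for coinsurance.
Coinsurance: £900 × 15% = £135.
Patient responsibility before any cap: £1,050 + £135 = £1,185.
Year-to-date out-of-pocket becomes £2,450 + £1,185 = £3,635, still under the £6,750 maximum, so no cap applies.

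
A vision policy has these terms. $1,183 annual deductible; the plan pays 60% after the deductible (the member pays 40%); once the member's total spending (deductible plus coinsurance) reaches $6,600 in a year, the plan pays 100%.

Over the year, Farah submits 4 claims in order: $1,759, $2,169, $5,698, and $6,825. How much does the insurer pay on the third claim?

$3,418.80

Claim 1 ($1,759): $1,183 to deductible, leaving $576; 40% of $576 = $230.40. Member owes $1,413.40 (running OOP $1,413.40). Plan pays $1,759 − $1,413.40 = $345.60.
Claim 2 ($2,169): deductible met; 40% of $2,169 = $867.60. Member pays $867.60; OOP now $2,281. Plan pays $2,169 − $867.60 = $1,301.40.
Claim 3 ($5,698): deductible met; 40% of $5,698 = $2,279.20. Member owes $2,279.20 (running OOP $4,560.20). Insurer: $5,698 − $2,279.20 = $3,418.80.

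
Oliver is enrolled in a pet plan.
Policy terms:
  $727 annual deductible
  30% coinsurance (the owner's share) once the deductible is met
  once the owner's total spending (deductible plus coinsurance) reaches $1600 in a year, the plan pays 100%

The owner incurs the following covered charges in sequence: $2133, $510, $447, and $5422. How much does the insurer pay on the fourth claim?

#1 ($2133): deductible takes $727, $1406 remains; 30% of $1406 = $421.80. Owner owes $1148.80 (running OOP $1148.80). Plan pays $2133 − $1148.80 = $984.20.
#2 ($510): 30% coinsurance on $510 = $153. Owner owes $153 (running OOP $1301.80). Plan pays $510 − $153 = $357.
#3 ($447): deductible met; 30% of $447 = $134.10. Owner pays $134.10; OOP now $1435.90. Plan pays $447 − $134.10 = $312.90.
#4 ($5422): deductible already satisfied, so owner's share is 30% × $5422 = $1626.60. OOP would hit $3062.50 > $1600, so the cap limits the owner to $1600 − $1435.90 = $164.10. Plan pays $5422 − $164.10 = $5257.90.

$5257.90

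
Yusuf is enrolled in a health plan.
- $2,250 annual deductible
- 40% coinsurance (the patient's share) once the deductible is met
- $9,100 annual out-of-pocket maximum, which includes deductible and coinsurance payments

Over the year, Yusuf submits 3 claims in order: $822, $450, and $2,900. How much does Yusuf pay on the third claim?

Claim 1 ($822): entire amount goes to the deductible. Patient owes $822 (running OOP $822).
Claim 2 ($450): entire amount goes to the deductible. Patient owes $450 (running OOP $1,272).
Claim 3 ($2,900): $978 finishes the deductible; $1,922 goes to coinsurance; coinsurance $1,922 × 40% = $768.80. Patient pays $1,746.80; OOP now $3,018.80.

$1,746.80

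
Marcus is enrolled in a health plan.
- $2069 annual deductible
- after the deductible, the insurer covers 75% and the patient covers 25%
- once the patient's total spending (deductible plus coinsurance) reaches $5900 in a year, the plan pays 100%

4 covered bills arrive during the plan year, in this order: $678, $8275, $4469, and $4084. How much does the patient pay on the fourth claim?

$992.75

#1 ($678): all of it applies to the deductible. Cost to patient: $678. OOP to date $678.
#2 ($8275): $1391 to deductible, leaving $6884; coinsurance $6884 × 25% = $1721. Cost to patient: $3112. OOP to date $3790.
#3 ($4469): 25% coinsurance on $4469 = $1117.25. Cost to patient: $1117.25. OOP to date $4907.25.
#4 ($4084): deductible already satisfied, so patient's share is 25% × $4084 = $1021. OOP would hit $5928.25 > $5900, so the cap limits the patient to $5900 − $4907.25 = $992.75.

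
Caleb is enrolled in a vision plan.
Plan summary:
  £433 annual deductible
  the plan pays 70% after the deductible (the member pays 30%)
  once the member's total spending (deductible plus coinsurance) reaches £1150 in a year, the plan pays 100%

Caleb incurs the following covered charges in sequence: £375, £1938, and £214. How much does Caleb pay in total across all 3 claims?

£1061.20

Bill 1, £375: all of it applies to the deductible. Cost to member: £375. OOP to date £375.
Bill 2, £1938: £58 to deductible, leaving £1880; 30% of £1880 = £564. Cost to member: £622. OOP to date £997.
Bill 3, £214: deductible already satisfied, so member's share is 30% × £214 = £64.20. Cost to member: £64.20. OOP to date £1061.20.
Total paid by the member: £375 + £622 + £64.20 = £1061.20.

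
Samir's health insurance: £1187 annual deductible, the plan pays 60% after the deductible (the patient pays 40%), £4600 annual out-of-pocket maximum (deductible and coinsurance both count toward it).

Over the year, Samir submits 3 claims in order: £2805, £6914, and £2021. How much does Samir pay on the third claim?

Claim 1 (£2805): deductible takes £1187, £1618 remains; 40% of £1618 = £647.20. Patient owes £1834.20 (running OOP £1834.20).
Claim 2 (£6914): deductible already satisfied, so patient's share is 40% × £6914 = £2765.60. Patient owes £2765.60 (running OOP £4599.80).
Claim 3 (£2021): 40% coinsurance on £2021 = £808.40. OOP would hit £5408.20 > £4600, so the cap limits the patient to £4600 − £4599.80 = £0.20.

£0.20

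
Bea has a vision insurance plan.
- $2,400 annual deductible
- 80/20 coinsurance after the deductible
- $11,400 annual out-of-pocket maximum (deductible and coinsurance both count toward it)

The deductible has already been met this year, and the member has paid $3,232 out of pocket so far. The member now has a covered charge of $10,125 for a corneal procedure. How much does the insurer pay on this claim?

$8,100

The deductible is already satisfied, so the full bill goes to coinsurance.
20% of $10,125 = $2,025 falls to the member.
Year-to-date out-of-pocket becomes $3,232 + $2,025 = $5,257, still under the $11,400 maximum, so no cap applies.
Insurer pays the balance: $10,125 − $2,025 = $8,100.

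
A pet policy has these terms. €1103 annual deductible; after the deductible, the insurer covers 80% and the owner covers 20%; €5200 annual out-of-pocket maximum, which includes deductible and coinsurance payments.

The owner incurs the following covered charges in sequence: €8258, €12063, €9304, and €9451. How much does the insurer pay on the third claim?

€9050.60

Claim 1 — €8258: deductible takes €1103, €7155 remains; owner's 20% is €1431. Owner owes €2534 (running OOP €2534). Insurer: €8258 − €2534 = €5724.
Claim 2 — €12063: deductible met; 20% of €12063 = €2412.60. Owner owes €2412.60 (running OOP €4946.60). Plan pays €12063 − €2412.60 = €9650.40.
Claim 3 — €9304: 20% coinsurance on €9304 = €1860.80. OOP would hit €6807.40 > €5200, so the cap limits the owner to €5200 − €4946.60 = €253.40. Plan pays €9304 − €253.40 = €9050.60.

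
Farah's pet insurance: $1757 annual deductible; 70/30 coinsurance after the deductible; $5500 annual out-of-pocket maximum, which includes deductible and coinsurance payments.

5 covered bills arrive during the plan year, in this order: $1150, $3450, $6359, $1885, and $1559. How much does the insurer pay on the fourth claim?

$1319.50

#1 ($1150): fully absorbed by the deductible. Owner owes $1150 (running OOP $1150). Insurer: $1150 − $1150 = $0.
#2 ($3450): deductible takes $607, $2843 remains; coinsurance $2843 × 30% = $852.90. Owner owes $1459.90 (running OOP $2609.90). Plan pays $3450 − $1459.90 = $1990.10.
#3 ($6359): deductible already satisfied, so owner's share is 30% × $6359 = $1907.70. Cost to owner: $1907.70. OOP to date $4517.60. Insurer: $6359 − $1907.70 = $4451.30.
#4 ($1885): deductible already satisfied, so owner's share is 30% × $1885 = $565.50. Cost to owner: $565.50. OOP to date $5083.10. Plan pays $1885 − $565.50 = $1319.50.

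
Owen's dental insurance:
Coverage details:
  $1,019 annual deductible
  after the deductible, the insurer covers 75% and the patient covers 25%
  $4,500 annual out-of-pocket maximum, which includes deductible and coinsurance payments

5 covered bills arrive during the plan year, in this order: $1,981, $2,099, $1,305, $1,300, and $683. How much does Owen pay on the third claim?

$326.25

Claim 1 — $1,981: deductible takes $1,019, $962 remains; coinsurance $962 × 25% = $240.50. Patient pays $1,259.50; OOP now $1,259.50.
Claim 2 — $2,099: deductible already satisfied, so patient's share is 25% × $2,099 = $524.75. Patient pays $524.75; OOP now $1,784.25.
Claim 3 — $1,305: 25% coinsurance on $1,305 = $326.25. Cost to patient: $326.25. OOP to date $2,110.50.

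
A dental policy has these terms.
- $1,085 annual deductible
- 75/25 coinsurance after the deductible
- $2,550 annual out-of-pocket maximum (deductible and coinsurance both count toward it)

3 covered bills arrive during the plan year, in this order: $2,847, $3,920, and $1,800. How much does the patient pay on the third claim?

Claim 1 ($2,847): $1,085 finishes the deductible; $1,762 goes to coinsurance; patient's 25% is $440.50. Patient owes $1,525.50 (running OOP $1,525.50).
Claim 2 ($3,920): deductible already satisfied, so patient's share is 25% × $3,920 = $980. Patient pays $980; OOP now $2,505.50.
Claim 3 ($1,800): deductible already satisfied, so patient's share is 25% × $1,800 = $450. OOP would hit $2,955.50 > $2,550, so the cap limits the patient to $2,550 − $2,505.50 = $44.50.

$44.50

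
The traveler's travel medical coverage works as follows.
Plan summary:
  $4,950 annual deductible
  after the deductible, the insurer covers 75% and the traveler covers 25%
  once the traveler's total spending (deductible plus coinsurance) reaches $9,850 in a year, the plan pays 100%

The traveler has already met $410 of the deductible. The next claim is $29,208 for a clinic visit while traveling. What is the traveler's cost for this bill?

$9,440

Remaining deductible: $4,950 − $410 = $4,540.
The remaining $24,668 (= $29,208 − $4,540) moves to coinsurance.
Coinsurance: $24,668 × 25% = $6,167.
That puts the traveler's cost at $4,540 + $6,167 = $10,707 before any cap.
Year-to-date out-of-pocket would reach $410 + $10,707 = $11,117, above the $9,850 maximum, so the traveler pays only $9,850 − $410 = $9,440.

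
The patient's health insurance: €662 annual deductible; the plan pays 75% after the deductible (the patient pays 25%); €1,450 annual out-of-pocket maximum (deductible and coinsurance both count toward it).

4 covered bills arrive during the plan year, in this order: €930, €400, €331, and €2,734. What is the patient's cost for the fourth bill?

Bill 1, €930: €662 to deductible, leaving €268; coinsurance €268 × 25% = €67. Patient owes €729 (running OOP €729).
Bill 2, €400: 25% coinsurance on €400 = €100. Cost to patient: €100. OOP to date €829.
Bill 3, €331: 25% coinsurance on €331 = €82.75. Patient owes €82.75 (running OOP €911.75).
Bill 4, €2,734: deductible already satisfied, so patient's share is 25% × €2,734 = €683.50. OOP would hit €1,595.25 > €1,450, so the cap limits the patient to €1,450 − €911.75 = €538.25.

€538.25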